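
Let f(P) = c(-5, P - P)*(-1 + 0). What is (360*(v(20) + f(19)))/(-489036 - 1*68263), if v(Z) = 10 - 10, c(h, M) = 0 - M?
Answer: 0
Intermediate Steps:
c(h, M) = -M
v(Z) = 0
f(P) = 0 (f(P) = (-(P - P))*(-1 + 0) = -1*0*(-1) = 0*(-1) = 0)
(360*(v(20) + f(19)))/(-489036 - 1*68263) = (360*(0 + 0))/(-489036 - 1*68263) = (360*0)/(-489036 - 68263) = 0/(-557299) = 0*(-1/557299) = 0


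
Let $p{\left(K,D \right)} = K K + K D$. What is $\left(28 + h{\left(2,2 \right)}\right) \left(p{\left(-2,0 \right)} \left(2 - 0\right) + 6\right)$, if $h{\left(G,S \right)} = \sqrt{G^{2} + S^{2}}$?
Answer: $392 + 28 \sqrt{2} \approx 431.6$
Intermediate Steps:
$p{\left(K,D \right)} = K^{2} + D K$
$\left(28 + h{\left(2,2 \right)}\right) \left(p{\left(-2,0 \right)} \left(2 - 0\right) + 6\right) = \left(28 + \sqrt{2^{2} + 2^{2}}\right) \left(- 2 \left(0 - 2\right) \left(2 - 0\right) + 6\right) = \left(28 + \sqrt{4 + 4}\right) \left(\left(-2\right) \left(-2\right) \left(2 + 0\right) + 6\right) = \left(28 + \sqrt{8}\right) \left(4 \cdot 2 + 6\right) = \left(28 + 2 \sqrt{2}\right) \left(8 + 6\right) = \left(28 + 2 \sqrt{2}\right) 14 = 392 + 28 \sqrt{2}$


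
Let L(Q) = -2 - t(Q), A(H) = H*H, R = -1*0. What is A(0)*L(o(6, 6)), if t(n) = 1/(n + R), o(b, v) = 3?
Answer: 0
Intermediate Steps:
R = 0
t(n) = 1/n (t(n) = 1/(n + 0) = 1/n)
A(H) = H²
L(Q) = -2 - 1/Q
A(0)*L(o(6, 6)) = 0²*(-2 - 1/3) = 0*(-2 - 1*⅓) = 0*(-2 - ⅓) = 0*(-7/3) = 0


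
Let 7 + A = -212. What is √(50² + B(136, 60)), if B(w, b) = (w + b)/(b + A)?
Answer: 2*√15792834/159 ≈ 49.988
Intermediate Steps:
A = -219 (A = -7 - 212 = -219)
B(w, b) = (b + w)/(-219 + b) (B(w, b) = (w + b)/(b - 219) = (b + w)/(-219 + b))
√(50² + B(136, 60)) = √(50² + (60 + 136)/(-219 + 60)) = √(2500 + 196/(-159)) = √(2500 - 1/159*196) = √(2500 - 196/159) = √(397304/159) = 2*√15792834/159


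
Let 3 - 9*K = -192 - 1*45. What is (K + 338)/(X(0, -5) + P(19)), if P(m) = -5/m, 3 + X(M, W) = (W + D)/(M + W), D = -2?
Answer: -103930/531 ≈ -195.73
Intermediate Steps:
X(M, W) = -3 + (-2 + W)/(M + W) (X(M, W) = -3 + (W - 2)/(M + W) = -3 + (-2 + W)/(M + W))
K = 80/3 (K = ⅓ - (-192 - 1*45)/9 = ⅓ - (-192 - 45)/9 = ⅓ - ⅑*(-237) = ⅓ + 79/3 = 80/3 ≈ 26.667)
(K + 338)/(X(0, -5) + P(19)) = (80/3 + 338)/((-2 - 3*0 - 2*(-5))/(0 - 5) - 5/19) = 1094/(3*((-2 + 0 + 10)/(-5) - 5*1/19)) = 1094/(3*(-⅕*8 - 5/19)) = 1094/(3*(-8/5 - 5/19)) = 1094/(3*(-177/95)) = (1094/3)*(-95/177) = -103930/531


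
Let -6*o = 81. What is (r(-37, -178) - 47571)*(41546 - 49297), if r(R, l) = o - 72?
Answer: 738771063/2 ≈ 3.6939e+8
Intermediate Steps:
o = -27/2 (o = -1/6*81 = -27/2 ≈ -13.500)
r(R, l) = -171/2 (r(R, l) = -27/2 - 72 = -171/2)
(r(-37, -178) - 47571)*(41546 - 49297) = (-171/2 - 47571)*(41546 - 49297) = -95313/2*(-7751) = 738771063/2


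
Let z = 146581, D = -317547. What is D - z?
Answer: -464128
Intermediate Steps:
D - z = -317547 - 1*146581 = -317547 - 146581 = -464128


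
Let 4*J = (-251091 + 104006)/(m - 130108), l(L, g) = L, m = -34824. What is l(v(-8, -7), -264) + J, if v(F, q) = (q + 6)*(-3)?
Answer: 2126269/659728 ≈ 3.2229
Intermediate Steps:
v(F, q) = -18 - 3*q (v(F, q) = (6 + q)*(-3) = -18 - 3*q)
J = 147085/659728 (J = ((-251091 + 104006)/(-34824 - 130108))/4 = (-147085/(-164932))/4 = (-147085*(-1/164932))/4 = (¼)*(147085/164932) = 147085/659728 ≈ 0.22295)
l(v(-8, -7), -264) + J = (-18 - 3*(-7)) + 147085/659728 = (-18 + 21) + 147085/659728 = 3 + 147085/659728 = 2126269/659728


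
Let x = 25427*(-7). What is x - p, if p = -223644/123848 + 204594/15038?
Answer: -41439169572847/232803278 ≈ -1.7800e+5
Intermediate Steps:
p = 2746924905/232803278 (p = -223644*1/123848 + 204594*(1/15038) = -55911/30962 + 102297/7519 = 2746924905/232803278 ≈ 11.799)
x = -177989
x - p = -177989 - 1*2746924905/232803278 = -177989 - 2746924905/232803278 = -41439169572847/232803278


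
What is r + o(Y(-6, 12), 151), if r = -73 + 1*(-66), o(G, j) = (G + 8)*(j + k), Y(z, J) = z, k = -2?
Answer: 159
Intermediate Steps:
o(G, j) = (-2 + j)*(8 + G) (o(G, j) = (G + 8)*(j - 2) = (8 + G)*(-2 + j) = (-2 + j)*(8 + G))
r = -139 (r = -73 - 66 = -139)
r + o(Y(-6, 12), 151) = -139 + (-16 - 2*(-6) + 8*151 - 6*151) = -139 + (-16 + 12 + 1208 - 906) = -139 + 298 = 159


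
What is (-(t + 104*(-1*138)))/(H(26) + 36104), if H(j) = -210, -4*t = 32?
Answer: 7180/17947 ≈ 0.40007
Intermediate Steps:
t = -8 (t = -¼*32 = -8)
(-(t + 104*(-1*138)))/(H(26) + 36104) = (-(-8 + 104*(-1*138)))/(-210 + 36104) = -(-8 + 104*(-138))/35894 = -(-8 - 14352)*(1/35894) = -1*(-14360)*(1/35894) = 14360*(1/35894) = 7180/17947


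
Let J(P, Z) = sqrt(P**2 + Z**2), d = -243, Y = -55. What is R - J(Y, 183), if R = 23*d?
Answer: -5589 - sqrt(36514) ≈ -5780.1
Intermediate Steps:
R = -5589 (R = 23*(-243) = -5589)
R - J(Y, 183) = -5589 - sqrt((-55)**2 + 183**2) = -5589 - sqrt(3025 + 33489) = -5589 - sqrt(36514)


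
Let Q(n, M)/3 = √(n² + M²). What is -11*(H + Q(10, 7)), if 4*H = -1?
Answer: 11/4 - 33*√149 ≈ -400.07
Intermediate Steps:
H = -¼ (H = (¼)*(-1) = -¼ ≈ -0.25000)
Q(n, M) = 3*√(M² + n²) (Q(n, M) = 3*√(n² + M²) = 3*√(M² + n²))
-11*(H + Q(10, 7)) = -11*(-¼ + 3*√(7² + 10²)) = -11*(-¼ + 3*√(49 + 100)) = -11*(-¼ + 3*√149) = 11/4 - 33*√149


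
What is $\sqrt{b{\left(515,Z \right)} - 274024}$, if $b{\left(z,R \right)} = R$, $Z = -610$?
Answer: $i \sqrt{274634} \approx 524.06 i$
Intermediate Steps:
$\sqrt{b{\left(515,Z \right)} - 274024} = \sqrt{-610 - 274024} = \sqrt{-274634} = i \sqrt{274634}$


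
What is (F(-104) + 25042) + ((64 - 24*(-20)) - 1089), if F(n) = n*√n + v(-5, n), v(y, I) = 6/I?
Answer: 1273841/52 - 208*I*√26 ≈ 24497.0 - 1060.6*I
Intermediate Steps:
F(n) = n^(3/2) + 6/n (F(n) = n*√n + 6/n = n^(3/2) + 6/n)
(F(-104) + 25042) + ((64 - 24*(-20)) - 1089) = ((6 + (-104)^(5/2))/(-104) + 25042) + ((64 - 24*(-20)) - 1089) = (-(6 + 21632*I*√26)/104 + 25042) + ((64 + 480) - 1089) = ((-3/52 - 208*I*√26) + 25042) + (544 - 1089) = (1302181/52 - 208*I*√26) - 545 = 1273841/52 - 208*I*√26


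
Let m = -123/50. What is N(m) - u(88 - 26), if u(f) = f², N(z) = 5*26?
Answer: -3714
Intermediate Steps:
m = -123/50 (m = -123*1/50 = -123/50 ≈ -2.4600)
N(z) = 130
N(m) - u(88 - 26) = 130 - (88 - 26)² = 130 - 1*62² = 130 - 1*3844 = 130 - 3844 = -3714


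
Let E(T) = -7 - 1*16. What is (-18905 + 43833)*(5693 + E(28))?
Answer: 141341760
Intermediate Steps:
E(T) = -23 (E(T) = -7 - 16 = -23)
(-18905 + 43833)*(5693 + E(28)) = (-18905 + 43833)*(5693 - 23) = 24928*5670 = 141341760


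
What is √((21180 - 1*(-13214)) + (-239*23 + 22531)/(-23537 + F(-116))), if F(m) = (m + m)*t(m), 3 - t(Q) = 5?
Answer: 4*√127150773001/7691 ≈ 185.45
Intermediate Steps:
t(Q) = -2 (t(Q) = 3 - 1*5 = 3 - 5 = -2)
F(m) = -4*m (F(m) = (m + m)*(-2) = (2*m)*(-2) = -4*m)
√((21180 - 1*(-13214)) + (-239*23 + 22531)/(-23537 + F(-116))) = √((21180 - 1*(-13214)) + (-239*23 + 22531)/(-23537 - 4*(-116))) = √((21180 + 13214) + (-5497 + 22531)/(-23537 + 464)) = √(34394 + 17034/(-23073)) = √(34394 + 17034*(-1/23073)) = √(34394 - 5678/7691) = √(264518576/7691) = 4*√127150773001/7691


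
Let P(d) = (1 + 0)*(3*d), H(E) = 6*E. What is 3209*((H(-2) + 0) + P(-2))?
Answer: -57762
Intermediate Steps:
P(d) = 3*d (P(d) = 1*(3*d) = 3*d)
3209*((H(-2) + 0) + P(-2)) = 3209*((6*(-2) + 0) + 3*(-2)) = 3209*((-12 + 0) - 6) = 3209*(-12 - 6) = 3209*(-18) = -57762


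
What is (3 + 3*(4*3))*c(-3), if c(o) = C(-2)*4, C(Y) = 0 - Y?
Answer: 312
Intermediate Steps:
C(Y) = -Y
c(o) = 8 (c(o) = -1*(-2)*4 = 2*4 = 8)
(3 + 3*(4*3))*c(-3) = (3 + 3*(4*3))*8 = (3 + 3*12)*8 = (3 + 36)*8 = 39*8 = 312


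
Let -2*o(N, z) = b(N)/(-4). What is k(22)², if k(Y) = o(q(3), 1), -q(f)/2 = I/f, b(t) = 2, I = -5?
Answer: 1/16 ≈ 0.062500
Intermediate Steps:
q(f) = 10/f (q(f) = -(-10)/f = 10/f)
o(N, z) = ¼ (o(N, z) = -1/(-4) = -(-1)/4 = -½*(-½) = ¼)
k(Y) = ¼
k(22)² = (¼)² = 1/16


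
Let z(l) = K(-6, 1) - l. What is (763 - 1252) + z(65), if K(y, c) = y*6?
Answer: -590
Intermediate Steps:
K(y, c) = 6*y
z(l) = -36 - l (z(l) = 6*(-6) - l = -36 - l)
(763 - 1252) + z(65) = (763 - 1252) + (-36 - 1*65) = -489 + (-36 - 65) = -489 - 101 = -590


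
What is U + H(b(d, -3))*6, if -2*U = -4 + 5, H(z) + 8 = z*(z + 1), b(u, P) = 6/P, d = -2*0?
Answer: -73/2 ≈ -36.500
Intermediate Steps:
d = 0
H(z) = -8 + z*(1 + z) (H(z) = -8 + z*(z + 1) = -8 + z*(1 + z))
U = -1/2 (U = -(-4 + 5)/2 = -1/2*1 = -1/2 ≈ -0.50000)
U + H(b(d, -3))*6 = -1/2 + (-8 + 6/(-3) + (6/(-3))**2)*6 = -1/2 + (-8 + 6*(-1/3) + (6*(-1/3))**2)*6 = -1/2 + (-8 - 2 + (-2)**2)*6 = -1/2 + (-8 - 2 + 4)*6 = -1/2 - 6*6 = -1/2 - 36 = -73/2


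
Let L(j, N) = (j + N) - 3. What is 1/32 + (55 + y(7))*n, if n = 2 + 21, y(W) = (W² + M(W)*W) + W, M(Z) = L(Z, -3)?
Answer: 86849/32 ≈ 2714.0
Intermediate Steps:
L(j, N) = -3 + N + j (L(j, N) = (N + j) - 3 = -3 + N + j)
M(Z) = -6 + Z (M(Z) = -3 - 3 + Z = -6 + Z)
y(W) = W + W² + W*(-6 + W) (y(W) = (W² + (-6 + W)*W) + W = (W² + W*(-6 + W)) + W = W + W² + W*(-6 + W))
n = 23
1/32 + (55 + y(7))*n = 1/32 + (55 + 7*(-5 + 2*7))*23 = 1/32 + (55 + 7*(-5 + 14))*23 = 1/32 + (55 + 7*9)*23 = 1/32 + (55 + 63)*23 = 1/32 + 118*23 = 1/32 + 2714 = 86849/32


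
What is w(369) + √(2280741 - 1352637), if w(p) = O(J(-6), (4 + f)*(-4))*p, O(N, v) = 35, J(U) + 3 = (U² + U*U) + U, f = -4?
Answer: 12915 + 2*√232026 ≈ 13878.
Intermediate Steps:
J(U) = -3 + U + 2*U² (J(U) = -3 + ((U² + U*U) + U) = -3 + ((U² + U²) + U) = -3 + (2*U² + U) = -3 + (U + 2*U²) = -3 + U + 2*U²)
w(p) = 35*p
w(369) + √(2280741 - 1352637) = 35*369 + √(2280741 - 1352637) = 12915 + √928104 = 12915 + 2*√232026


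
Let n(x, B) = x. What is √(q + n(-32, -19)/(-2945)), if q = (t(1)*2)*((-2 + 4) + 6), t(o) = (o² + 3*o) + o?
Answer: 4*√43371015/2945 ≈ 8.9449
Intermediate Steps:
t(o) = o² + 4*o
q = 80 (q = ((1*(4 + 1))*2)*((-2 + 4) + 6) = ((1*5)*2)*(2 + 6) = (5*2)*8 = 10*8 = 80)
√(q + n(-32, -19)/(-2945)) = √(80 - 32/(-2945)) = √(80 - 32*(-1/2945)) = √(80 + 32/2945) = √(235632/2945) = 4*√43371015/2945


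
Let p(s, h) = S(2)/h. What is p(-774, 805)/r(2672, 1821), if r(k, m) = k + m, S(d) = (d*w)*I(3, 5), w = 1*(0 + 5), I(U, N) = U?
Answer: 6/723373 ≈ 8.2945e-6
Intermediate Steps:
w = 5 (w = 1*5 = 5)
S(d) = 15*d (S(d) = (d*5)*3 = (5*d)*3 = 15*d)
p(s, h) = 30/h (p(s, h) = (15*2)/h = 30/h)
p(-774, 805)/r(2672, 1821) = (30/805)/(2672 + 1821) = (30*(1/805))/4493 = (6/161)*(1/4493) = 6/723373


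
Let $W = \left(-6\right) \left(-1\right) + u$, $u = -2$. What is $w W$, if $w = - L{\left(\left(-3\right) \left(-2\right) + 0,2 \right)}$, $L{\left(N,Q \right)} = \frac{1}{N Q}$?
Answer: $- \frac{1}{3} \approx -0.33333$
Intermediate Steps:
$L{\left(N,Q \right)} = \frac{1}{N Q}$
$W = 4$ ($W = \left(-6\right) \left(-1\right) - 2 = 6 - 2 = 4$)
$w = - \frac{1}{12}$ ($w = - \frac{1}{\left(\left(-3\right) \left(-2\right) + 0\right) 2} = - \frac{1}{\left(6 + 0\right) 2} = - \frac{1}{6 \cdot 2} = \left(-1\right) \frac{1}{12} = - \frac{1}{12} \approx -0.083333$)
$w W = \left(- \frac{1}{12}\right) 4 = - \frac{1}{3}$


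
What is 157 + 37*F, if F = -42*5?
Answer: -7613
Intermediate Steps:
F = -210
157 + 37*F = 157 + 37*(-210) = 157 - 7770 = -7613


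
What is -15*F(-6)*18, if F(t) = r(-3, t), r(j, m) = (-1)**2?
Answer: -270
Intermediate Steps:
r(j, m) = 1
F(t) = 1
-15*F(-6)*18 = -15*1*18 = -15*18 = -270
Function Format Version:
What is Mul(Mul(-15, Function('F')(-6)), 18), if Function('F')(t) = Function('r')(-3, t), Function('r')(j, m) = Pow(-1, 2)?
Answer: -270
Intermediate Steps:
Function('r')(j, m) = 1
Function('F')(t) = 1
Mul(Mul(-15, Function('F')(-6)), 18) = Mul(Mul(-15, 1), 18) = Mul(-15, 18) = -270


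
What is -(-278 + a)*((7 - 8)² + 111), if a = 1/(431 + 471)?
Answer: 14042280/451 ≈ 31136.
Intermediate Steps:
a = 1/902 ≈ 0.0011086
-(-278 + a)*((7 - 8)² + 111) = -(-278 + 1/902)*((7 - 8)² + 111) = -(-250755)*((-1)² + 111)/902 = -(-250755)*(1 + 111)/902 = -(-250755)*112/902 = -1*(-14042280/451) = 14042280/451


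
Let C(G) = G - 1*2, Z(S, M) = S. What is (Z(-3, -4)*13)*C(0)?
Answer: 78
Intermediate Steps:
C(G) = -2 + G (C(G) = G - 2 = -2 + G)
(Z(-3, -4)*13)*C(0) = (-3*13)*(-2 + 0) = -39*(-2) = 78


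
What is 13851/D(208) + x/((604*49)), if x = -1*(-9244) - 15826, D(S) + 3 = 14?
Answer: 204930897/162778 ≈ 1259.0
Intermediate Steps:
D(S) = 11 (D(S) = -3 + 14 = 11)
x = -6582 (x = 9244 - 15826 = -6582)
13851/D(208) + x/((604*49)) = 13851/11 - 6582/(604*49) = 13851*(1/11) - 6582/29596 = 13851/11 - 6582*1/29596 = 13851/11 - 3291/14798 = 204930897/162778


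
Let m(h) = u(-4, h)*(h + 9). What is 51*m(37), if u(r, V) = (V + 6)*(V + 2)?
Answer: 3934242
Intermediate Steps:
u(r, V) = (2 + V)*(6 + V) (u(r, V) = (6 + V)*(2 + V) = (2 + V)*(6 + V))
m(h) = (9 + h)*(12 + h² + 8*h) (m(h) = (12 + h² + 8*h)*(h + 9) = (12 + h² + 8*h)*(9 + h) = (9 + h)*(12 + h² + 8*h))
51*m(37) = 51*((9 + 37)*(12 + 37² + 8*37)) = 51*(46*(12 + 1369 + 296)) = 51*(46*1677) = 51*77142 = 3934242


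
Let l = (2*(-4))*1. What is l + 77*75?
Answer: 5767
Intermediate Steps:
l = -8 (l = -8*1 = -8)
l + 77*75 = -8 + 77*75 = -8 + 5775 = 5767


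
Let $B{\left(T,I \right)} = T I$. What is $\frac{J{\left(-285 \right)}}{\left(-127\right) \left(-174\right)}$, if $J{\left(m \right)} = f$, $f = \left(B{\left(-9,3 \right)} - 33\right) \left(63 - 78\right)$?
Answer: $\frac{150}{3683} \approx 0.040728$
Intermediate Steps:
$B{\left(T,I \right)} = I T$
$f = 900$ ($f = \left(3 \left(-9\right) - 33\right) \left(63 - 78\right) = \left(-27 - 33\right) \left(63 - 78\right) = \left(-60\right) \left(-15\right) = 900$)
$J{\left(m \right)} = 900$
$\frac{J{\left(-285 \right)}}{\left(-127\right) \left(-174\right)} = \frac{900}{\left(-127\right) \left(-174\right)} = \frac{900}{22098} = 900 \cdot \frac{1}{22098} = \frac{150}{3683}$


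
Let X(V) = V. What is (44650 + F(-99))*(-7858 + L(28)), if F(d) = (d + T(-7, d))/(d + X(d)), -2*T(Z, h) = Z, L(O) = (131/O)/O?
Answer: -108928166300731/310464 ≈ -3.5086e+8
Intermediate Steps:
L(O) = 131/O²
T(Z, h) = -Z/2
F(d) = (7/2 + d)/(2*d) (F(d) = (d - ½*(-7))/(d + d) = (d + 7/2)/((2*d)) = (7/2 + d)*(1/(2*d)) = (7/2 + d)/(2*d))
(44650 + F(-99))*(-7858 + L(28)) = (44650 + (¼)*(7 + 2*(-99))/(-99))*(-7858 + 131/28²) = (44650 + (¼)*(-1/99)*(7 - 198))*(-7858 + 131*(1/784)) = (44650 + (¼)*(-1/99)*(-191))*(-7858 + 131/784) = (44650 + 191/396)*(-6160541/784) = (17681591/396)*(-6160541/784) = -108928166300731/310464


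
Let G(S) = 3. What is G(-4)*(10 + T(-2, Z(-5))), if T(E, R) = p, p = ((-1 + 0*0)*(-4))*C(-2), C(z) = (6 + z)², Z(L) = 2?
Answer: 222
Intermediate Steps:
p = 64 (p = ((-1 + 0*0)*(-4))*(6 - 2)² = ((-1 + 0)*(-4))*4² = -1*(-4)*16 = 4*16 = 64)
T(E, R) = 64
G(-4)*(10 + T(-2, Z(-5))) = 3*(10 + 64) = 3*74 = 222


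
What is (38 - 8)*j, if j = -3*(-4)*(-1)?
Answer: -360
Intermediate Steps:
j = -12 (j = 12*(-1) = -12)
(38 - 8)*j = (38 - 8)*(-12) = 30*(-12) = -360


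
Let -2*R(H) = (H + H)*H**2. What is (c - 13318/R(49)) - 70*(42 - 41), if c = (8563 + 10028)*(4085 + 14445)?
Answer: 40529040496158/117649 ≈ 3.4449e+8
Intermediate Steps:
R(H) = -H**3 (R(H) = -(H + H)*H**2/2 = -2*H*H**2/2 = -H**3)
c = 344491230 (c = 18591*18530 = 344491230)
(c - 13318/R(49)) - 70*(42 - 41) = (344491230 - 13318/((-1*49**3))) - 70*(42 - 41) = (344491230 - 13318/((-1*117649))) - 70*1 = (344491230 - 13318/(-117649)) - 70 = (344491230 - 13318*(-1/117649)) - 70 = (344491230 + 13318/117649) - 70 = 40529048731588/117649 - 70 = 40529040496158/117649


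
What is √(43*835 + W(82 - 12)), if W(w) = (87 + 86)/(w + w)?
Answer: √175940555/70 ≈ 189.49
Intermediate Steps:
W(w) = 173/(2*w) (W(w) = 173/((2*w)) = 173*(1/(2*w)) = 173/(2*w))
√(43*835 + W(82 - 12)) = √(43*835 + 173/(2*(82 - 12))) = √(35905 + (173/2)/70) = √(35905 + (173/2)*(1/70)) = √(35905 + 173/140) = √(5026873/140) = √175940555/70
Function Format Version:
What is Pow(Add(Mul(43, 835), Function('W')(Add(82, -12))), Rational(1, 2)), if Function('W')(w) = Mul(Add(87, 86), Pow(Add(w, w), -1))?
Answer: Mul(Rational(1, 70), Pow(175940555, Rational(1, 2))) ≈ 189.49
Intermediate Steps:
Function('W')(w) = Mul(Rational(173, 2), Pow(w, -1)) (Function('W')(w) = Mul(173, Pow(Mul(2, w), -1)) = Mul(173, Mul(Rational(1, 2), Pow(w, -1))) = Mul(Rational(173, 2), Pow(w, -1)))
Pow(Add(Mul(43, 835), Function('W')(Add(82, -12))), Rational(1, 2)) = Pow(Add(Mul(43, 835), Mul(Rational(173, 2), Pow(Add(82, -12), -1))), Rational(1, 2)) = Pow(Add(35905, Mul(Rational(173, 2), Pow(70, -1))), Rational(1, 2)) = Pow(Add(35905, Mul(Rational(173, 2), Rational(1, 70))), Rational(1, 2)) = Pow(Add(35905, Rational(173, 140)), Rational(1, 2)) = Pow(Rational(5026873, 140), Rational(1, 2)) = Mul(Rational(1, 70), Pow(175940555, Rational(1, 2)))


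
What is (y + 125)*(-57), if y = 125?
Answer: -14250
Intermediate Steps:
(y + 125)*(-57) = (125 + 125)*(-57) = 250*(-57) = -14250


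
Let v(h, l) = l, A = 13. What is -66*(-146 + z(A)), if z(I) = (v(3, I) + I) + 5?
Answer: 7590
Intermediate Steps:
z(I) = 5 + 2*I (z(I) = (I + I) + 5 = 2*I + 5 = 5 + 2*I)
-66*(-146 + z(A)) = -66*(-146 + (5 + 2*13)) = -66*(-146 + (5 + 26)) = -66*(-146 + 31) = -66*(-115) = 7590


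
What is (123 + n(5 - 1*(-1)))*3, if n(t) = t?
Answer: 387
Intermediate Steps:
(123 + n(5 - 1*(-1)))*3 = (123 + (5 - 1*(-1)))*3 = (123 + (5 + 1))*3 = (123 + 6)*3 = 129*3 = 387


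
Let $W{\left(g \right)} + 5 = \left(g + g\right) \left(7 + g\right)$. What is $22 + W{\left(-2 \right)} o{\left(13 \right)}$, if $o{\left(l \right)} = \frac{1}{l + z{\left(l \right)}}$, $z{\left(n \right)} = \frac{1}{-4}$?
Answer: $\frac{1022}{51} \approx 20.039$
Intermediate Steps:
$z{\left(n \right)} = - \frac{1}{4}$
$o{\left(l \right)} = \frac{1}{- \frac{1}{4} + l}$ ($o{\left(l \right)} = \frac{1}{l - \frac{1}{4}} = \frac{1}{- \frac{1}{4} + l}$)
$W{\left(g \right)} = -5 + 2 g \left(7 + g\right)$ ($W{\left(g \right)} = -5 + \left(g + g\right) \left(7 + g\right) = -5 + 2 g \left(7 + g\right)$)
$22 + W{\left(-2 \right)} o{\left(13 \right)} = 22 + \left(-5 + 2 \left(-2\right)^{2} + 14 \left(-2\right)\right) \frac{4}{-1 + 4 \cdot 13} = 22 + \left(-5 + 2 \cdot 4 - 28\right) \frac{4}{-1 + 52} = 22 + \left(-5 + 8 - 28\right) \frac{4}{51} = 22 - 25 \cdot 4 \cdot \frac{1}{51} = 22 - \frac{100}{51} = \frac{1022}{51}$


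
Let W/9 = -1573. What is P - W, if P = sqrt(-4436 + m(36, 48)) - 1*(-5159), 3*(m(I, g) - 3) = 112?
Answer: 19316 + I*sqrt(39561)/3 ≈ 19316.0 + 66.3*I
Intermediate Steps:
m(I, g) = 121/3 (m(I, g) = 3 + (1/3)*112 = 3 + 112/3 = 121/3)
W = -14157 (W = 9*(-1573) = -14157)
P = 5159 + I*sqrt(39561)/3 (P = sqrt(-4436 + 121/3) - 1*(-5159) = sqrt(-13187/3) + 5159 = I*sqrt(39561)/3 + 5159 = 5159 + I*sqrt(39561)/3 ≈ 5159.0 + 66.3*I)
P - W = (5159 + I*sqrt(39561)/3) - 1*(-14157) = (5159 + I*sqrt(39561)/3) + 14157 = 19316 + I*sqrt(39561)/3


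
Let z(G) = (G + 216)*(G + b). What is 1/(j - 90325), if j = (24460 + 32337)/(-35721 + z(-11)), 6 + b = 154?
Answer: -7636/689778497 ≈ -1.1070e-5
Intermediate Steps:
b = 148 (b = -6 + 154 = 148)
z(G) = (148 + G)*(216 + G) (z(G) = (G + 216)*(G + 148) = (216 + G)*(148 + G) = (148 + G)*(216 + G))
j = -56797/7636 (j = (24460 + 32337)/(-35721 + (31968 + (-11)² + 364*(-11))) = 56797/(-35721 + (31968 + 121 - 4004)) = 56797/(-35721 + 28085) = 56797/(-7636) = 56797*(-1/7636) = -56797/7636 ≈ -7.4381)
1/(j - 90325) = 1/(-56797/7636 - 90325) = 1/(-689778497/7636) = -7636/689778497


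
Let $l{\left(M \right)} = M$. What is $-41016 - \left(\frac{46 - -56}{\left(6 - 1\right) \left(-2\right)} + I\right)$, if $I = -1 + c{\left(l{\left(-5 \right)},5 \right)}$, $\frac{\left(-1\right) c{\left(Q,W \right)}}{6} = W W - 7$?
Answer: $- \frac{204484}{5} \approx -40897.0$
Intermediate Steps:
$c{\left(Q,W \right)} = 42 - 6 W^{2}$ ($c{\left(Q,W \right)} = - 6 \left(W W - 7\right) = - 6 \left(W^{2} - 7\right) = - 6 \left(-7 + W^{2}\right) = 42 - 6 W^{2}$)
$I = -109$ ($I = -1 + \left(42 - 6 \cdot 5^{2}\right) = -1 + \left(42 - 150\right) = -1 - 108 = -109$)
$-41016 - \left(\frac{46 - -56}{\left(6 - 1\right) \left(-2\right)} + I\right) = -41016 - \left(\frac{46 - -56}{\left(6 - 1\right) \left(-2\right)} - 109\right) = -41016 - \left(\frac{46 + 56}{5 \left(-2\right)} - 109\right) = -41016 - \left(\frac{1}{-10} \cdot 102 - 109\right) = -41016 - \left(\left(- \frac{1}{10}\right) 102 - 109\right) = -41016 - \left(- \frac{51}{5} - 109\right) = -41016 - - \frac{596}{5} = -41016 + \frac{596}{5} = - \frac{204484}{5}$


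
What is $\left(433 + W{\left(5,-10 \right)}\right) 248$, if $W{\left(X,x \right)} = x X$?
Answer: $94984$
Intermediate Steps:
$W{\left(X,x \right)} = X x$
$\left(433 + W{\left(5,-10 \right)}\right) 248 = \left(433 + 5 \left(-10\right)\right) 248 = \left(433 - 50\right) 248 = 383 \cdot 248 = 94984$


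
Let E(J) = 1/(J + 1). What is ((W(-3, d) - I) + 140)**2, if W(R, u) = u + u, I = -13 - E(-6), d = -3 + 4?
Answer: 599076/25 ≈ 23963.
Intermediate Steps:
d = 1
E(J) = 1/(1 + J)
I = -64/5 (I = -13 - 1/(1 - 6) = -13 - 1/(-5) = -13 - 1*(-1/5) = -13 + 1/5 = -64/5 ≈ -12.800)
W(R, u) = 2*u
((W(-3, d) - I) + 140)**2 = ((2*1 - 1*(-64/5)) + 140)**2 = ((2 + 64/5) + 140)**2 = (74/5 + 140)**2 = (774/5)**2 = 599076/25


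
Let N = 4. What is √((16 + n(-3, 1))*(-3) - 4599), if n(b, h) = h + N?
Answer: 3*I*√518 ≈ 68.279*I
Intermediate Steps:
n(b, h) = 4 + h (n(b, h) = h + 4 = 4 + h)
√((16 + n(-3, 1))*(-3) - 4599) = √((16 + (4 + 1))*(-3) - 4599) = √((16 + 5)*(-3) - 4599) = √(21*(-3) - 4599) = √(-63 - 4599) = √(-4662) = 3*I*√518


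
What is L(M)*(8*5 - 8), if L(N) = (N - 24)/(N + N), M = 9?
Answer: -80/3 ≈ -26.667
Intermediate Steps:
L(N) = (-24 + N)/(2*N) (L(N) = (-24 + N)/((2*N)) = (-24 + N)*(1/(2*N)) = (-24 + N)/(2*N))
L(M)*(8*5 - 8) = ((½)*(-24 + 9)/9)*(8*5 - 8) = ((½)*(⅑)*(-15))*(40 - 8) = -⅚*32 = -80/3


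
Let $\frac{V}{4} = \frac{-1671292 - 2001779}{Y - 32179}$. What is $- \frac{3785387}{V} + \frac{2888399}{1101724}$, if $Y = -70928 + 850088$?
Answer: $\frac{389411327983176593}{2023355237202} \approx 1.9246 \cdot 10^{5}$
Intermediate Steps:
$Y = 779160$
$V = - \frac{14692284}{746981}$ ($V = 4 \frac{-1671292 - 2001779}{779160 - 32179} = 4 \left(- \frac{3673071}{746981}\right) = - \frac{14692284}{746981} \approx -19.669$)
$- \frac{3785387}{V} + \frac{2888399}{1101724} = - \frac{3785387}{- \frac{14692284}{746981}} + \frac{2888399}{1101724} = \left(-3785387\right) \left(- \frac{746981}{14692284}\right) + 2888399 \cdot \frac{1}{1101724} = \frac{2827612166647}{14692284} + \frac{2888399}{1101724} = \frac{389411327983176593}{2023355237202}$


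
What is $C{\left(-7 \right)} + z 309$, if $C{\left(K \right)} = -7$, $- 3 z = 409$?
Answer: $-42134$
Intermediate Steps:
$z = - \frac{409}{3}$ ($z = \left(- \frac{1}{3}\right) 409 = - \frac{409}{3} \approx -136.33$)
$C{\left(-7 \right)} + z 309 = -7 - 42127 = -42134$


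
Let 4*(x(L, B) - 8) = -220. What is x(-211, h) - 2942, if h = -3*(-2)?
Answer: -2989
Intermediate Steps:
h = 6
x(L, B) = -47 (x(L, B) = 8 + (¼)*(-220) = 8 - 55 = -47)
x(-211, h) - 2942 = -47 - 2942 = -2989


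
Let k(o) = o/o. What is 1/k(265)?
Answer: 1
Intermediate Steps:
k(o) = 1
1/k(265) = 1/1 = 1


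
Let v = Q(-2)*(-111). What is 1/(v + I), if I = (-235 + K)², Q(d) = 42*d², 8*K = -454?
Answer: 16/1063521 ≈ 1.5044e-5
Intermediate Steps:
K = -227/4 (K = (⅛)*(-454) = -227/4 ≈ -56.750)
I = 1361889/16 (I = (-235 - 227/4)² = (-1167/4)² = 1361889/16 ≈ 85118.)
v = -18648 (v = (42*(-2)²)*(-111) = (42*4)*(-111) = 168*(-111) = -18648)
1/(v + I) = 1/(-18648 + 1361889/16) = 1/(1063521/16) = 16/1063521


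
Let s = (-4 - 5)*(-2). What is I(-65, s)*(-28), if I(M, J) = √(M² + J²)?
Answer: -28*√4549 ≈ -1888.5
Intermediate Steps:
s = 18 (s = -9*(-2) = 18)
I(M, J) = √(J² + M²)
I(-65, s)*(-28) = √(18² + (-65)²)*(-28) = √(324 + 4225)*(-28) = √4549*(-28) = -28*√4549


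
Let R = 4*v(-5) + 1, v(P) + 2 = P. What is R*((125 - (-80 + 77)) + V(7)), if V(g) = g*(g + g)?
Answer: -6102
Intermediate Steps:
v(P) = -2 + P
R = -27 (R = 4*(-2 - 5) + 1 = 4*(-7) + 1 = -28 + 1 = -27)
V(g) = 2*g**2 (V(g) = g*(2*g) = 2*g**2)
R*((125 - (-80 + 77)) + V(7)) = -27*((125 - (-80 + 77)) + 2*7**2) = -27*((125 - 1*(-3)) + 2*49) = -27*((125 + 3) + 98) = -27*(128 + 98) = -27*226 = -6102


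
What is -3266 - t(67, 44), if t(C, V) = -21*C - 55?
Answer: -1804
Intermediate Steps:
t(C, V) = -55 - 21*C
-3266 - t(67, 44) = -3266 - (-55 - 21*67) = -3266 - (-55 - 1407) = -3266 - 1*(-1462) = -3266 + 1462 = -1804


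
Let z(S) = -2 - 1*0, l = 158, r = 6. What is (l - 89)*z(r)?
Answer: -138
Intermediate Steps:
z(S) = -2 (z(S) = -2 + 0 = -2)
(l - 89)*z(r) = (158 - 89)*(-2) = 69*(-2) = -138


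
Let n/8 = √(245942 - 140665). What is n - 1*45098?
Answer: -45098 + 8*√105277 ≈ -42502.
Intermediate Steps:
n = 8*√105277 (n = 8*√(245942 - 140665) = 8*√105277 ≈ 2595.7)
n - 1*45098 = 8*√105277 - 1*45098 = 8*√105277 - 45098 = -45098 + 8*√105277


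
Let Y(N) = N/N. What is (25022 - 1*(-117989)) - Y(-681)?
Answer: 143010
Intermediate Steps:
Y(N) = 1
(25022 - 1*(-117989)) - Y(-681) = (25022 - 1*(-117989)) - 1*1 = (25022 + 117989) - 1 = 143011 - 1 = 143010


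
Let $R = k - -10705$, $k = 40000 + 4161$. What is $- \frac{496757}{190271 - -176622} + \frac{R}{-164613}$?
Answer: $- \frac{101902611379}{60395357409} \approx -1.6873$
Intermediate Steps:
$k = 44161$
$R = 54866$ ($R = 44161 - -10705 = 44161 + 10705 = 54866$)
$- \frac{496757}{190271 - -176622} + \frac{R}{-164613} = - \frac{496757}{190271 - -176622} + \frac{54866}{-164613} = - \frac{496757}{190271 + 176622} + 54866 \left(- \frac{1}{164613}\right) = - \frac{496757}{366893} - \frac{54866}{164613} = - \frac{101902611379}{60395357409}$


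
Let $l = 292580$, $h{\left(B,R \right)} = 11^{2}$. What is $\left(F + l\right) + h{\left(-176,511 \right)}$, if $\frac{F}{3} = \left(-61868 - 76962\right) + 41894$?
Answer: $1893$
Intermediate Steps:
$h{\left(B,R \right)} = 121$
$F = -290808$ ($F = 3 \left(\left(-61868 - 76962\right) + 41894\right) = 3 \left(-138830 + 41894\right) = 3 \left(-96936\right) = -290808$)
$\left(F + l\right) + h{\left(-176,511 \right)} = \left(-290808 + 292580\right) + 121 = 1772 + 121 = 1893$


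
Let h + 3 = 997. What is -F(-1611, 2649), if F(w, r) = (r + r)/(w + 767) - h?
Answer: 422117/422 ≈ 1000.3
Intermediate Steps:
h = 994 (h = -3 + 997 = 994)
F(w, r) = -994 + 2*r/(767 + w) (F(w, r) = (r + r)/(w + 767) - 1*994 = (2*r)/(767 + w) - 994 = 2*r/(767 + w) - 994 = -994 + 2*r/(767 + w))
-F(-1611, 2649) = -2*(-381199 + 2649 - 497*(-1611))/(767 - 1611) = -2*(-381199 + 2649 + 800667)/(-844) = -2*(-1)*422117/844 = -1*(-422117/422) = 422117/422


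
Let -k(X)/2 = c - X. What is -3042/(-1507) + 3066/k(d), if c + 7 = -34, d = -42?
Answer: -2307189/1507 ≈ -1531.0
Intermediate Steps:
c = -41 (c = -7 - 34 = -41)
k(X) = 82 + 2*X (k(X) = -2*(-41 - X) = 82 + 2*X)
-3042/(-1507) + 3066/k(d) = -3042/(-1507) + 3066/(82 + 2*(-42)) = -3042*(-1/1507) + 3066/(82 - 84) = 3042/1507 + 3066/(-2) = 3042/1507 + 3066*(-½) = 3042/1507 - 1533 = -2307189/1507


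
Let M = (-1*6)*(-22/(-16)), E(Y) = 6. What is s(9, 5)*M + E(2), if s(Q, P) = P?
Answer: -141/4 ≈ -35.250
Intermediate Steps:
M = -33/4 (M = -(-132)*(-1)/16 = -6*11/8 = -33/4 ≈ -8.2500)
s(9, 5)*M + E(2) = 5*(-33/4) + 6 = -165/4 + 6 = -141/4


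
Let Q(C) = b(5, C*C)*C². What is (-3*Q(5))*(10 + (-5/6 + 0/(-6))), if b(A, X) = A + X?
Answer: -20625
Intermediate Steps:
Q(C) = C²*(5 + C²) (Q(C) = (5 + C*C)*C² = (5 + C²)*C² = C²*(5 + C²))
(-3*Q(5))*(10 + (-5/6 + 0/(-6))) = (-3*5²*(5 + 5²))*(10 + (-5/6 + 0/(-6))) = (-75*(5 + 25))*(10 + (-5*⅙ + 0*(-⅙))) = (-75*30)*(10 + (-⅚ + 0)) = (-3*750)*(10 - ⅚) = -2250*55/6 = -20625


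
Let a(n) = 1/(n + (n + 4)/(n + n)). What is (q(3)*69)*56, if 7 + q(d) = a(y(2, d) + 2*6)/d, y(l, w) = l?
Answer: -5526808/205 ≈ -26960.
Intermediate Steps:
a(n) = 1/(n + (4 + n)/(2*n)) (a(n) = 1/(n + (4 + n)/((2*n))) = 1/(n + (4 + n)*(1/(2*n))) = 1/(n + (4 + n)/(2*n)))
q(d) = -7 + 14/(205*d) (q(d) = -7 + (2*(2 + 2*6)/(4 + (2 + 2*6) + 2*(2 + 2*6)²))/d = -7 + (2*(2 + 12)/(4 + (2 + 12) + 2*(2 + 12)²))/d = -7 + (2*14/(4 + 14 + 2*14²))/d = -7 + (2*14/(4 + 14 + 2*196))/d = -7 + (2*14/(4 + 14 + 392))/d = -7 + (2*14/410)/d = -7 + (2*14*(1/410))/d = -7 + 14/(205*d))
(q(3)*69)*56 = ((-7 + (14/205)/3)*69)*56 = ((-7 + (14/205)*(⅓))*69)*56 = ((-7 + 14/615)*69)*56 = -4291/615*69*56 = -98693/205*56 = -5526808/205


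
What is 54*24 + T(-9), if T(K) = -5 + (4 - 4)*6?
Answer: 1291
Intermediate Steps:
T(K) = -5 (T(K) = -5 + 0*6 = -5 + 0 = -5)
54*24 + T(-9) = 54*24 - 5 = 1296 - 5 = 1291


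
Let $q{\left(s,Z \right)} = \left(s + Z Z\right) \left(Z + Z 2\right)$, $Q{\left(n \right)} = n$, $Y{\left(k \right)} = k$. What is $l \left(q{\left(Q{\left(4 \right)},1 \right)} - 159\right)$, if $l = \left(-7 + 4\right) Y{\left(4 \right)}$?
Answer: $1728$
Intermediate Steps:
$q{\left(s,Z \right)} = 3 Z \left(s + Z^{2}\right)$ ($q{\left(s,Z \right)} = \left(s + Z^{2}\right) \left(Z + 2 Z\right) = \left(s + Z^{2}\right) 3 Z = 3 Z \left(s + Z^{2}\right)$)
$l = -12$ ($l = \left(-7 + 4\right) 4 = \left(-3\right) 4 = -12$)
$l \left(q{\left(Q{\left(4 \right)},1 \right)} - 159\right) = - 12 \left(3 \cdot 1 \left(4 + 1^{2}\right) - 159\right) = - 12 \left(3 \cdot 1 \left(4 + 1\right) - 159\right) = - 12 \left(3 \cdot 1 \cdot 5 - 159\right) = - 12 \left(15 - 159\right) = \left(-12\right) \left(-144\right) = 1728$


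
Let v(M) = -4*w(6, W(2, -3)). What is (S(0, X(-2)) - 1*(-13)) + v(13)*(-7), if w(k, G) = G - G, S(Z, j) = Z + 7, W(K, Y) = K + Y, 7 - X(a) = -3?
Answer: 20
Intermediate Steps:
X(a) = 10 (X(a) = 7 - 1*(-3) = 7 + 3 = 10)
S(Z, j) = 7 + Z
w(k, G) = 0
v(M) = 0 (v(M) = -4*0 = 0)
(S(0, X(-2)) - 1*(-13)) + v(13)*(-7) = ((7 + 0) - 1*(-13)) + 0*(-7) = (7 + 13) + 0 = 20 + 0 = 20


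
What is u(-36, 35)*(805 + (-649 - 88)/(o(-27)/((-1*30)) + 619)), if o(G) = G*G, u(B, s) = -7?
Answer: -33459755/5947 ≈ -5626.3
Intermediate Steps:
o(G) = G²
u(-36, 35)*(805 + (-649 - 88)/(o(-27)/((-1*30)) + 619)) = -7*(805 + (-649 - 88)/((-27)²/((-1*30)) + 619)) = -7*(805 - 737/(729/(-30) + 619)) = -7*(805 - 737/(729*(-1/30) + 619)) = -7*(805 - 737/(-243/10 + 619)) = -7*(805 - 737/5947/10) = -7*(805 - 737*10/5947) = -7*(805 - 7370/5947) = -7*4779965/5947 = -33459755/5947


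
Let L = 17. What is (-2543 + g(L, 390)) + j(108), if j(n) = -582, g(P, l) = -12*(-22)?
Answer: -2861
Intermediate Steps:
g(P, l) = 264
(-2543 + g(L, 390)) + j(108) = (-2543 + 264) - 582 = -2279 - 582 = -2861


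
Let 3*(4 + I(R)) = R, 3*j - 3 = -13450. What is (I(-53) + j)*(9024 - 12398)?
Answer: 15196496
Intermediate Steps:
j = -13447/3 (j = 1 + (1/3)*(-13450) = 1 - 13450/3 = -13447/3 ≈ -4482.3)
I(R) = -4 + R/3
(I(-53) + j)*(9024 - 12398) = ((-4 + (1/3)*(-53)) - 13447/3)*(9024 - 12398) = ((-4 - 53/3) - 13447/3)*(-3374) = (-65/3 - 13447/3)*(-3374) = -4504*(-3374) = 15196496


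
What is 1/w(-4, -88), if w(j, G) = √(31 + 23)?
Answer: √6/18 ≈ 0.13608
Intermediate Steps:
w(j, G) = 3*√6 (w(j, G) = √54 = 3*√6)
1/w(-4, -88) = 1/(3*√6) = √6/18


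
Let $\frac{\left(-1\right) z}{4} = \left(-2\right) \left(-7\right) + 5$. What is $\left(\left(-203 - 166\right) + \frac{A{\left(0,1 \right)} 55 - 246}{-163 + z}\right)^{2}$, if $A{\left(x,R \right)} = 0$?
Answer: $\frac{7734323025}{57121} \approx 1.354 \cdot 10^{5}$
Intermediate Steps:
$z = -76$ ($z = - 4 \left(\left(-2\right) \left(-7\right) + 5\right) = - 4 \left(14 + 5\right) = \left(-4\right) 19 = -76$)
$\left(\left(-203 - 166\right) + \frac{A{\left(0,1 \right)} 55 - 246}{-163 + z}\right)^{2} = \left(\left(-203 - 166\right) + \frac{0 \cdot 55 - 246}{-163 - 76}\right)^{2} = \left(-369 + \frac{0 - 246}{-239}\right)^{2} = \left(-369 - - \frac{246}{239}\right)^{2} = \left(-369 + \frac{246}{239}\right)^{2} = \left(- \frac{87945}{239}\right)^{2} = \frac{7734323025}{57121}$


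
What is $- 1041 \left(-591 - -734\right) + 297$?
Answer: $-148566$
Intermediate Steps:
$- 1041 \left(-591 - -734\right) + 297 = - 1041 \left(-591 + 734\right) + 297 = \left(-1041\right) 143 + 297 = -148863 + 297 = -148566$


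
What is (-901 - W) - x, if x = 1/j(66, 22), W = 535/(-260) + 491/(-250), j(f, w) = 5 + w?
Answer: -157426193/175500 ≈ -897.02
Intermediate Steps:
W = -26141/6500 (W = 535*(-1/260) + 491*(-1/250) = -107/52 - 491/250 = -26141/6500 ≈ -4.0217)
x = 1/27 (x = 1/(5 + 22) = 1/27 ≈ 0.037037)
(-901 - W) - x = (-901 - 1*(-26141/6500)) - 1*1/27 = (-901 + 26141/6500) - 1/27 = -5830359/6500 - 1/27 = -157426193/175500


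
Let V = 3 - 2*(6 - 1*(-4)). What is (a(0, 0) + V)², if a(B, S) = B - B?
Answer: 289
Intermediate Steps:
a(B, S) = 0
V = -17 (V = 3 - 2*(6 + 4) = 3 - 2*10 = 3 - 20 = -17)
(a(0, 0) + V)² = (0 - 17)² = (-17)² = 289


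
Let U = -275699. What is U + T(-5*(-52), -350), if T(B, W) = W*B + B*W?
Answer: -457699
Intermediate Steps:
T(B, W) = 2*B*W (T(B, W) = B*W + B*W = 2*B*W)
U + T(-5*(-52), -350) = -275699 + 2*(-5*(-52))*(-350) = -275699 + 2*260*(-350) = -275699 - 182000 = -457699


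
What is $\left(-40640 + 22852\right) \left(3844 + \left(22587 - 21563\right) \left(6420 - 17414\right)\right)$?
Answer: $200186365456$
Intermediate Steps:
$\left(-40640 + 22852\right) \left(3844 + \left(22587 - 21563\right) \left(6420 - 17414\right)\right) = - 17788 \left(3844 + 1024 \left(-10994\right)\right) = - 17788 \left(3844 - 11257856\right) = \left(-17788\right) \left(-11254012\right) = 200186365456$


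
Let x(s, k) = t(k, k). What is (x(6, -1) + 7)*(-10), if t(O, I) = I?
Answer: -60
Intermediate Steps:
x(s, k) = k
(x(6, -1) + 7)*(-10) = (-1 + 7)*(-10) = 6*(-10) = -60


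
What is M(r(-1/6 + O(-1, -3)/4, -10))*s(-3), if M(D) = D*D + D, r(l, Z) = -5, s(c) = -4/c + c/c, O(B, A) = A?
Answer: 140/3 ≈ 46.667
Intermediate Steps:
s(c) = 1 - 4/c (s(c) = -4/c + 1 = 1 - 4/c)
M(D) = D + D² (M(D) = D² + D = D + D²)
M(r(-1/6 + O(-1, -3)/4, -10))*s(-3) = (-5*(1 - 5))*((-4 - 3)/(-3)) = (-5*(-4))*(-⅓*(-7)) = 20*(7/3) = 140/3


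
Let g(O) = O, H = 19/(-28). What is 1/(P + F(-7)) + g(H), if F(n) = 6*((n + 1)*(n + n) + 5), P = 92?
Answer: -5933/8764 ≈ -0.67697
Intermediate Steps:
H = -19/28 (H = 19*(-1/28) = -19/28 ≈ -0.67857)
F(n) = 30 + 12*n*(1 + n) (F(n) = 6*((1 + n)*(2*n) + 5) = 6*(2*n*(1 + n) + 5) = 6*(5 + 2*n*(1 + n)) = 30 + 12*n*(1 + n))
1/(P + F(-7)) + g(H) = 1/(92 + (30 + 12*(-7) + 12*(-7)²)) - 19/28 = 1/(92 + (30 - 84 + 12*49)) - 19/28 = 1/(92 + (30 - 84 + 588)) - 19/28 = 1/(92 + 534) - 19/28 = 1/626 - 19/28 = -5933/8764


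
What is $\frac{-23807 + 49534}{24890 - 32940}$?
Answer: $- \frac{25727}{8050} \approx -3.1959$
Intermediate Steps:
$\frac{-23807 + 49534}{24890 - 32940} = \frac{25727}{-8050} = 25727 \left(- \frac{1}{8050}\right) = - \frac{25727}{8050}$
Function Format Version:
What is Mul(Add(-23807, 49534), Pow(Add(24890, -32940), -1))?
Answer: Rational(-25727, 8050) ≈ -3.1959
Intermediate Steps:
Mul(Add(-23807, 49534), Pow(Add(24890, -32940), -1)) = Mul(25727, Pow(-8050, -1)) = Mul(25727, Rational(-1, 8050)) = Rational(-25727, 8050)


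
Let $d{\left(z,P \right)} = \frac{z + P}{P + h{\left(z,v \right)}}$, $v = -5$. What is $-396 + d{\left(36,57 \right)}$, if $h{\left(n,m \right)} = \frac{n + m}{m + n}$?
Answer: $- \frac{22875}{58} \approx -394.4$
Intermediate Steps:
$h{\left(n,m \right)} = 1$ ($h{\left(n,m \right)} = \frac{m + n}{m + n} = 1$)
$d{\left(z,P \right)} = \frac{P + z}{1 + P}$ ($d{\left(z,P \right)} = \frac{z + P}{P + 1} = \frac{P + z}{1 + P}$)
$-396 + d{\left(36,57 \right)} = -396 + \frac{57 + 36}{1 + 57} = -396 + \frac{1}{58} \cdot 93 = -396 + \frac{93}{58} = - \frac{22875}{58}$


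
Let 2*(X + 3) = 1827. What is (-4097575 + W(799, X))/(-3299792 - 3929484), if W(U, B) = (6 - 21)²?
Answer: 2048675/3614638 ≈ 0.56677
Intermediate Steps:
X = 1821/2 (X = -3 + (½)*1827 = -3 + 1827/2 = 1821/2 ≈ 910.50)
W(U, B) = 225 (W(U, B) = (-15)² = 225)
(-4097575 + W(799, X))/(-3299792 - 3929484) = (-4097575 + 225)/(-3299792 - 3929484) = -4097350/(-7229276) = -4097350*(-1/7229276) = 2048675/3614638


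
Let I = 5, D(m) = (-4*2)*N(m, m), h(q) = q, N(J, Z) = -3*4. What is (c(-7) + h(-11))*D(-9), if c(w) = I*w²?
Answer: 22464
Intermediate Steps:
N(J, Z) = -12
D(m) = 96 (D(m) = -4*2*(-12) = -8*(-12) = 96)
c(w) = 5*w²
(c(-7) + h(-11))*D(-9) = (5*(-7)² - 11)*96 = (5*49 - 11)*96 = (245 - 11)*96 = 234*96 = 22464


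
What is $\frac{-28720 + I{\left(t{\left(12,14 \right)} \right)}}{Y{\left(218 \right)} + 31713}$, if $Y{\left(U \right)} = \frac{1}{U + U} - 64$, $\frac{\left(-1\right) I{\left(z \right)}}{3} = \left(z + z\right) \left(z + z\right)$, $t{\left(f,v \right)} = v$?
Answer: $- \frac{13547392}{13798965} \approx -0.98177$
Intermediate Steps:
$I{\left(z \right)} = - 12 z^{2}$ ($I{\left(z \right)} = - 3 \left(z + z\right) \left(z + z\right) = - 3 \cdot 2 z 2 z = - 3 \cdot 4 z^{2} = - 12 z^{2}$)
$Y{\left(U \right)} = -64 + \frac{1}{2 U}$ ($Y{\left(U \right)} = \frac{1}{2 U} - 64 = -64 + \frac{1}{2 U}$)
$\frac{-28720 + I{\left(t{\left(12,14 \right)} \right)}}{Y{\left(218 \right)} + 31713} = \frac{-28720 - 12 \cdot 14^{2}}{\left(-64 + \frac{1}{2 \cdot 218}\right) + 31713} = \frac{-28720 - 2352}{\left(-64 + \frac{1}{2} \cdot \frac{1}{218}\right) + 31713} = \frac{-28720 - 2352}{\left(-64 + \frac{1}{436}\right) + 31713} = - \frac{31072}{- \frac{27903}{436} + 31713} = - \frac{31072}{\frac{13798965}{436}} = \left(-31072\right) \frac{436}{13798965} = - \frac{13547392}{13798965}$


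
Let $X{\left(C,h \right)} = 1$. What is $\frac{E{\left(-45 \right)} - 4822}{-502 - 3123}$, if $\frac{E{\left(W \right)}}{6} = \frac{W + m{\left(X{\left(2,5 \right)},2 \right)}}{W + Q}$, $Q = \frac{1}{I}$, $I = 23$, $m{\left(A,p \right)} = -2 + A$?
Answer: $\frac{99592}{74965} \approx 1.3285$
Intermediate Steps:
$Q = \frac{1}{23} \approx 0.043478$
$E{\left(W \right)} = \frac{6 \left(-1 + W\right)}{\frac{1}{23} + W}$ ($E{\left(W \right)} = 6 \frac{W + \left(-2 + 1\right)}{W + \frac{1}{23}} = 6 \frac{W - 1}{\frac{1}{23} + W} = 6 \frac{-1 + W}{\frac{1}{23} + W} = \frac{6 \left(-1 + W\right)}{\frac{1}{23} + W}$)
$\frac{E{\left(-45 \right)} - 4822}{-502 - 3123} = \frac{\frac{138 \left(-1 - 45\right)}{1 + 23 \left(-45\right)} - 4822}{-502 - 3123} = \frac{138 \frac{1}{1 - 1035} \left(-46\right) - 4822}{-3625} = \left(138 \frac{1}{-1034} \left(-46\right) - 4822\right) \left(- \frac{1}{3625}\right) = \left(138 \left(- \frac{1}{1034}\right) \left(-46\right) - 4822\right) \left(- \frac{1}{3625}\right) = \left(\frac{3174}{517} - 4822\right) \left(- \frac{1}{3625}\right) = \left(- \frac{2489800}{517}\right) \left(- \frac{1}{3625}\right) = \frac{99592}{74965}$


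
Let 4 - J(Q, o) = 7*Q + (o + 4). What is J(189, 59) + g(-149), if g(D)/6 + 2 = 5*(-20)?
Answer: -1994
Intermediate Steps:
g(D) = -612 (g(D) = -12 + 6*(5*(-20)) = -12 + 6*(-100) = -12 - 600 = -612)
J(Q, o) = -o - 7*Q (J(Q, o) = 4 - (7*Q + (o + 4)) = 4 - (7*Q + (4 + o)) = 4 - (4 + o + 7*Q) = 4 + (-4 - o - 7*Q) = -o - 7*Q)
J(189, 59) + g(-149) = (-1*59 - 7*189) - 612 = (-59 - 1323) - 612 = -1382 - 612 = -1994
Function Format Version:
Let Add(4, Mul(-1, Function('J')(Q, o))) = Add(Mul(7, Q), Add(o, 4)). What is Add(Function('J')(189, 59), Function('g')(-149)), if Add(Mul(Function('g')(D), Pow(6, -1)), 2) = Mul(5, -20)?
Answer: -1994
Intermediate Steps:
Function('g')(D) = -612 (Function('g')(D) = Add(-12, Mul(6, Mul(5, -20))) = Add(-12, Mul(6, -100)) = Add(-12, -600) = -612)
Function('J')(Q, o) = Add(Mul(-1, o), Mul(-7, Q)) (Function('J')(Q, o) = Add(4, Mul(-1, Add(Mul(7, Q), Add(o, 4)))) = Add(4, Mul(-1, Add(Mul(7, Q), Add(4, o)))) = Add(4, Mul(-1, Add(4, o, Mul(7, Q)))) = Add(4, Add(-4, Mul(-1, o), Mul(-7, Q))) = Add(Mul(-1, o), Mul(-7, Q)))
Add(Function('J')(189, 59), Function('g')(-149)) = Add(Add(Mul(-1, 59), Mul(-7, 189)), -612) = Add(Add(-59, -1323), -612) = Add(-1382, -612) = -1994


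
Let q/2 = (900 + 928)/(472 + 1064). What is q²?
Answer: 208849/36864 ≈ 5.6654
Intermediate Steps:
q = 457/192 (q = 2*((900 + 928)/(472 + 1064)) = 2*(1828/1536) = 2*(1828*(1/1536)) = 2*(457/384) = 457/192 ≈ 2.3802)
q² = (457/192)² = 208849/36864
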